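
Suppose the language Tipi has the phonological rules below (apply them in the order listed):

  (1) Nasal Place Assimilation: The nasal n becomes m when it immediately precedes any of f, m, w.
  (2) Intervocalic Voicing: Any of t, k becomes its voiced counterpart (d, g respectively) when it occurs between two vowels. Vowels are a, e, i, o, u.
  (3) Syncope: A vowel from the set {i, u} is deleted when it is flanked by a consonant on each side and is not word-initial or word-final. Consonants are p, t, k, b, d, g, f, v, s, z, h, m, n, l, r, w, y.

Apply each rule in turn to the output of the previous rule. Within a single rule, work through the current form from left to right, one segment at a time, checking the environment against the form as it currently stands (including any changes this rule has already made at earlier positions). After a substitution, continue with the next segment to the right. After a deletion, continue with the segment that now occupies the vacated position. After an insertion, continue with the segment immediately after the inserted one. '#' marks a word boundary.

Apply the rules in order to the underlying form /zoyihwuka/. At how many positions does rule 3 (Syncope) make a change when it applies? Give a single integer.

(1) Nasal Place Assimilation: no change — [zoyihwuka]
(2) Intervocalic Voicing: [zoyihwuka] → [zoyihwuga]
(3) Syncope: [zoyihwuga] → [zoyhwga]
Rule 3 changed 2 position(s).

2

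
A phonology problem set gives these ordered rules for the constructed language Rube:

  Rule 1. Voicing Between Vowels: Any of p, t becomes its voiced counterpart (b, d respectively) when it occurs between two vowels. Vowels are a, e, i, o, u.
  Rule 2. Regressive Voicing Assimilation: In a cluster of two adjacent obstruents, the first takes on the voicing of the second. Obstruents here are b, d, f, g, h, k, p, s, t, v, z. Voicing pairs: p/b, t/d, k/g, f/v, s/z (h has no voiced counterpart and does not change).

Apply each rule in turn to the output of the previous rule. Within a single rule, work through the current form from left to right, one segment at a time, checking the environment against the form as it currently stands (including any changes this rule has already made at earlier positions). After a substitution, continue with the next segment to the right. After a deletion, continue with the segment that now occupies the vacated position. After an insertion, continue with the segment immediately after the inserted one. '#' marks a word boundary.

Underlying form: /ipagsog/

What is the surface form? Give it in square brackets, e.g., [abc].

Rule 1 Voicing Between Vowels: [ipagsog] → [ibagsog]
Rule 2 Regressive Voicing Assimilation: [ibagsog] → [ibaksog]

[ibaksog]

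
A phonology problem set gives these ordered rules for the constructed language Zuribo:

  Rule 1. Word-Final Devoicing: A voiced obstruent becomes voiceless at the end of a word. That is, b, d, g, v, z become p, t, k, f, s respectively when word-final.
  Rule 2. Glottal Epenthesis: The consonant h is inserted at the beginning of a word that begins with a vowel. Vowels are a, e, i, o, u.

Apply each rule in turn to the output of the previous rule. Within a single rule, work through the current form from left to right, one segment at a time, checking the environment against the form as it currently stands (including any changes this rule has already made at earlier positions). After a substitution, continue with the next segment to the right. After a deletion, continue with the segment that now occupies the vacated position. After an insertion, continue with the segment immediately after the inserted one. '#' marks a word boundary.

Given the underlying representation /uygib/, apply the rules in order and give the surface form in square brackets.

[huygip]

Rule 1 Word-Final Devoicing: [uygib] → [uygip]
Rule 2 Glottal Epenthesis: [uygip] → [huygip]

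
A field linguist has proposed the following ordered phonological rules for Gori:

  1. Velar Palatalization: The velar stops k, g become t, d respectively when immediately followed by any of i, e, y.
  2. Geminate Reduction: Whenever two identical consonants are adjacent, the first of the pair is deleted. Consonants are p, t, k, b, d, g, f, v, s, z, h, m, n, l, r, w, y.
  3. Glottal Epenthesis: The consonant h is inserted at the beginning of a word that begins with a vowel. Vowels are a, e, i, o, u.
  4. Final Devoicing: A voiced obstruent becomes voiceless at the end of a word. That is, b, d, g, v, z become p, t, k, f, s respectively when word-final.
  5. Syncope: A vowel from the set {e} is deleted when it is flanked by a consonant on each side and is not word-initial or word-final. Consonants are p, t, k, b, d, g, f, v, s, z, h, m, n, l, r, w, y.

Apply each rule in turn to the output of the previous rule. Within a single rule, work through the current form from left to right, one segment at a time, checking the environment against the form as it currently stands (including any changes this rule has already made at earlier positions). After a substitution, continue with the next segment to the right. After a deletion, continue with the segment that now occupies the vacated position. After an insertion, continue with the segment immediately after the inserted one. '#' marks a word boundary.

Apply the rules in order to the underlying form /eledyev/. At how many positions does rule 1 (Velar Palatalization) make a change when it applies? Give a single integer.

0

1 Velar Palatalization: no change — [eledyev]
2 Geminate Reduction: no change — [eledyev]
3 Glottal Epenthesis: [eledyev] → [heledyev]
4 Final Devoicing: [heledyev] → [heledyef]
5 Syncope: [heledyef] → [hldyf]
Rule 1 changed 0 position(s).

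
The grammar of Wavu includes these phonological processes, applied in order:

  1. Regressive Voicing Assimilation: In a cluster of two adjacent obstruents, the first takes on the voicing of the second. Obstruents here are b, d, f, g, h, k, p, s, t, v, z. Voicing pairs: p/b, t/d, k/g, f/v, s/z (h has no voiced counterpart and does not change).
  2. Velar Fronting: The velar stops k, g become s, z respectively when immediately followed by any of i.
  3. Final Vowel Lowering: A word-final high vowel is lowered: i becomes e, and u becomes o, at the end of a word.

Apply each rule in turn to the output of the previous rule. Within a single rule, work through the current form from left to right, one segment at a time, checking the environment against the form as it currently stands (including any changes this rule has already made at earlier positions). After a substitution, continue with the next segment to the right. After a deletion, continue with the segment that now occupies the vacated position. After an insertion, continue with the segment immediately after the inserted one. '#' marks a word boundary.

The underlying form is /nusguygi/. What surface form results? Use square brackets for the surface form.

[nuzguyze]

1 Regressive Voicing Assimilation: [nusguygi] → [nuzguygi]
2 Velar Fronting: [nuzguygi] → [nuzguyzi]
3 Final Vowel Lowering: [nuzguyzi] → [nuzguyze]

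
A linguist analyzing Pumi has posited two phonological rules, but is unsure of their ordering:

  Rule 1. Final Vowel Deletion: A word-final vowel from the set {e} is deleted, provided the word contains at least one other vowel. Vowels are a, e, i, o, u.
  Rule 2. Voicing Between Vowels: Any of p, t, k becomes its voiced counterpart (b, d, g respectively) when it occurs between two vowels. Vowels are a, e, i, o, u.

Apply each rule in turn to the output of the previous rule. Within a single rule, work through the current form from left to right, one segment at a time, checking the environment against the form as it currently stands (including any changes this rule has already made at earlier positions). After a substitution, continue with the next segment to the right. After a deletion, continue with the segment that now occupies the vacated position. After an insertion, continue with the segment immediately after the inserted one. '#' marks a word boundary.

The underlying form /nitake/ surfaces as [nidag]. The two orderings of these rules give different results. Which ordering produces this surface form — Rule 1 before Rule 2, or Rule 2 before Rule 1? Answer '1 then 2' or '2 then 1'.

Order 1 then 2:
  1 Final Vowel Deletion: [nitake] → [nitak]
  2 Voicing Between Vowels: [nitak] → [nidak]
  result: [nidak]
Order 2 then 1:
  2 Voicing Between Vowels: [nitake] → [nidage]
  1 Final Vowel Deletion: [nidage] → [nidag]
  result: [nidag]

2 then 1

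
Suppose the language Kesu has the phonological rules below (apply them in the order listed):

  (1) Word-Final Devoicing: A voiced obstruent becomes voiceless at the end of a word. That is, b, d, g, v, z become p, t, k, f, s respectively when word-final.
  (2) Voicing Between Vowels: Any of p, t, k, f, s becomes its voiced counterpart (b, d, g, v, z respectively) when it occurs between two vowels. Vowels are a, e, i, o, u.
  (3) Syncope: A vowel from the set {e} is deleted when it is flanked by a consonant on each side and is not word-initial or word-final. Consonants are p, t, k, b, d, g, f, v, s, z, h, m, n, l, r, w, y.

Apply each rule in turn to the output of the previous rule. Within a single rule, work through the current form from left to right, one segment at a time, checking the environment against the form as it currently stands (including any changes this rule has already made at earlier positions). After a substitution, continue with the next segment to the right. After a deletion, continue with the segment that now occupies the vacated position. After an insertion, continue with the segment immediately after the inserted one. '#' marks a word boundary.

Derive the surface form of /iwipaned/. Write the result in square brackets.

(1) Word-Final Devoicing: [iwipaned] → [iwipanet]
(2) Voicing Between Vowels: [iwipanet] → [iwibanet]
(3) Syncope: [iwibanet] → [iwibant]

[iwibant]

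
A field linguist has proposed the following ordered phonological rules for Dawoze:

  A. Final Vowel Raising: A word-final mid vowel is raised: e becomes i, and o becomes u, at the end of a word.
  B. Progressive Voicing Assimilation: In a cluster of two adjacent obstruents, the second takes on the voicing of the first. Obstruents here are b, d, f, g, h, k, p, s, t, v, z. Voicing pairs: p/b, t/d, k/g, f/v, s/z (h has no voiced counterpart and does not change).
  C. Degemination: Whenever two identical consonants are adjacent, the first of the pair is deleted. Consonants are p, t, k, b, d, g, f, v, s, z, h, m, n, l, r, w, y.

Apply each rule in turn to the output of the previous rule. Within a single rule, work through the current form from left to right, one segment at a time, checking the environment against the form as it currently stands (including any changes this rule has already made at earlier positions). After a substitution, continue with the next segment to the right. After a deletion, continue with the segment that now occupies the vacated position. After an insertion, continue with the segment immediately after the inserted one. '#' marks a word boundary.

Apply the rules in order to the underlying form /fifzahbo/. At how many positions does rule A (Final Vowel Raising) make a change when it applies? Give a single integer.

1

A Final Vowel Raising: [fifzahbo] → [fifzahbu]
B Progressive Voicing Assimilation: [fifzahbu] → [fifsahpu]
C Degemination: no change — [fifsahpu]
Rule A changed 1 position(s).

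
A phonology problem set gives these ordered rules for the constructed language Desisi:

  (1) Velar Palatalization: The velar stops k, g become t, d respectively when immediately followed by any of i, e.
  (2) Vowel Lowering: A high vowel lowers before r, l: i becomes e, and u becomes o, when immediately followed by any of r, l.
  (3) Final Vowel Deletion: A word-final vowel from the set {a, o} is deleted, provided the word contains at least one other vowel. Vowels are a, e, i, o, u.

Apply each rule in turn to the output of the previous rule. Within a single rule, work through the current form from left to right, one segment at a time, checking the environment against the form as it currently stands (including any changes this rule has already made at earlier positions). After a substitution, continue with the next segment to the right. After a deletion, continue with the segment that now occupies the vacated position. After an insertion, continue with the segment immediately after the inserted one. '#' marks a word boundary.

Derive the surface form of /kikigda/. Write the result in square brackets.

[titigd]

(1) Velar Palatalization: [kikigda] → [titigda]
(2) Vowel Lowering: no change — [titigda]
(3) Final Vowel Deletion: [titigda] → [titigd]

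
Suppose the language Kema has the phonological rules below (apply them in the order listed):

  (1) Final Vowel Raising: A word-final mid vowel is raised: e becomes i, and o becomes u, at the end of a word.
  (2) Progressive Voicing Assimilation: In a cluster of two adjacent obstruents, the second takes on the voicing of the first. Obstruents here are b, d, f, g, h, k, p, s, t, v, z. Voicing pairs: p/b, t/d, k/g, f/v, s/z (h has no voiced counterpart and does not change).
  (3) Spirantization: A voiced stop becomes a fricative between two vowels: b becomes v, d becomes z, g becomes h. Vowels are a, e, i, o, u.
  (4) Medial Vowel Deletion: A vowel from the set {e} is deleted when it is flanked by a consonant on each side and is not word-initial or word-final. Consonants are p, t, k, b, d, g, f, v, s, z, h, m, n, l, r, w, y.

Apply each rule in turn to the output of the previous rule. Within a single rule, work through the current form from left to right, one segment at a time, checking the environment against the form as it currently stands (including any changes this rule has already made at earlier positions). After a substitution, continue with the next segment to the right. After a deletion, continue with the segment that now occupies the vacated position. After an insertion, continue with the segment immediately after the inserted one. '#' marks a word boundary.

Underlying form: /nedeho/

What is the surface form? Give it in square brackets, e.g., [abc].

(1) Final Vowel Raising: [nedeho] → [nedehu]
(2) Progressive Voicing Assimilation: no change — [nedehu]
(3) Spirantization: [nedehu] → [nezehu]
(4) Medial Vowel Deletion: [nezehu] → [nzhu]

[nzhu]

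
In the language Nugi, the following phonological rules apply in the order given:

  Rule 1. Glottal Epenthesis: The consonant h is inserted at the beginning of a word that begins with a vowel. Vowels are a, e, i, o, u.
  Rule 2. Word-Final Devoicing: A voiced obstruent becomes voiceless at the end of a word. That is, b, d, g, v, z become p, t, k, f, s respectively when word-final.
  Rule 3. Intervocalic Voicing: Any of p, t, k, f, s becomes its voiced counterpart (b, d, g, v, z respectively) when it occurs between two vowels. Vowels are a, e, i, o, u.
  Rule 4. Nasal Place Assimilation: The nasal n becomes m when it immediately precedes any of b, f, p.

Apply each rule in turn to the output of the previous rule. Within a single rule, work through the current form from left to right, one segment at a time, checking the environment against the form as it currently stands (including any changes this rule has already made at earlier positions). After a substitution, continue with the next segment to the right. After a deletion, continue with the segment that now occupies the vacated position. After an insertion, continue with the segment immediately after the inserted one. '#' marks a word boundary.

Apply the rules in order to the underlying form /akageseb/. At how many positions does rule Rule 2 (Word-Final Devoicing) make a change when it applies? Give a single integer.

Rule 1 Glottal Epenthesis: [akageseb] → [hakageseb]
Rule 2 Word-Final Devoicing: [hakageseb] → [hakagesep]
Rule 3 Intervocalic Voicing: [hakagesep] → [hagagezep]
Rule 4 Nasal Place Assimilation: no change — [hagagezep]
Rule Rule 2 changed 1 position(s).

1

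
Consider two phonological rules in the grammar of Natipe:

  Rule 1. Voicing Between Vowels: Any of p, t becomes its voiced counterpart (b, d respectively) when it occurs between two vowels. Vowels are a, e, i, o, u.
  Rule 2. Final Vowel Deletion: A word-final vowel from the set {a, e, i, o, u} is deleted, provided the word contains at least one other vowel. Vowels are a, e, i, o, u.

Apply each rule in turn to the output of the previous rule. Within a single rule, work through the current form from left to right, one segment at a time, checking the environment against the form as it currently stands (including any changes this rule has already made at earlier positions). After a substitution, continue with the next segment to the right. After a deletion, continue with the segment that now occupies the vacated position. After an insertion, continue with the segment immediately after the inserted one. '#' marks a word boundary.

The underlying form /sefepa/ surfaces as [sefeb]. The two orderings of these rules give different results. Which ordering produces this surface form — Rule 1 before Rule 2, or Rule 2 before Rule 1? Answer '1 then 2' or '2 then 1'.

1 then 2

Order 1 then 2:
  1 Voicing Between Vowels: [sefepa] → [sefeba]
  2 Final Vowel Deletion: [sefeba] → [sefeb]
  result: [sefeb]
Order 2 then 1:
  2 Final Vowel Deletion: [sefepa] → [sefep]
  1 Voicing Between Vowels: no change — [sefep]
  result: [sefep]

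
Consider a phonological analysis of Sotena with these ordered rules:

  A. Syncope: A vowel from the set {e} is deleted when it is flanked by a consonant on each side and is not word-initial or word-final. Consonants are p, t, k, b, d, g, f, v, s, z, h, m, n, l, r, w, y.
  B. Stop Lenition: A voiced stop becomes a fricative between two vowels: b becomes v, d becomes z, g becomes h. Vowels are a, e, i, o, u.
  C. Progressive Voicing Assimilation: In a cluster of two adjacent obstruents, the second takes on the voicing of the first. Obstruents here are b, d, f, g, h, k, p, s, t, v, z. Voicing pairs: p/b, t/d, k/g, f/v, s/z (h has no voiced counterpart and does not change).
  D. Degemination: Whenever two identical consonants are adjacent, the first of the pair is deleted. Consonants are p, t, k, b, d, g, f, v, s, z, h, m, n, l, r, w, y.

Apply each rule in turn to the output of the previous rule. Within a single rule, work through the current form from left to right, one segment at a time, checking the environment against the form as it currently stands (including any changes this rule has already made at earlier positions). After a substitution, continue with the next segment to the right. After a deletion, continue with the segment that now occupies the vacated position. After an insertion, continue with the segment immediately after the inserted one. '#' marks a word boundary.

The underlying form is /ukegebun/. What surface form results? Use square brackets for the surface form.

A Syncope: [ukegebun] → [ukgbun]
B Stop Lenition: no change — [ukgbun]
C Progressive Voicing Assimilation: [ukgbun] → [ukkpun]
D Degemination: [ukkpun] → [ukpun]

[ukpun]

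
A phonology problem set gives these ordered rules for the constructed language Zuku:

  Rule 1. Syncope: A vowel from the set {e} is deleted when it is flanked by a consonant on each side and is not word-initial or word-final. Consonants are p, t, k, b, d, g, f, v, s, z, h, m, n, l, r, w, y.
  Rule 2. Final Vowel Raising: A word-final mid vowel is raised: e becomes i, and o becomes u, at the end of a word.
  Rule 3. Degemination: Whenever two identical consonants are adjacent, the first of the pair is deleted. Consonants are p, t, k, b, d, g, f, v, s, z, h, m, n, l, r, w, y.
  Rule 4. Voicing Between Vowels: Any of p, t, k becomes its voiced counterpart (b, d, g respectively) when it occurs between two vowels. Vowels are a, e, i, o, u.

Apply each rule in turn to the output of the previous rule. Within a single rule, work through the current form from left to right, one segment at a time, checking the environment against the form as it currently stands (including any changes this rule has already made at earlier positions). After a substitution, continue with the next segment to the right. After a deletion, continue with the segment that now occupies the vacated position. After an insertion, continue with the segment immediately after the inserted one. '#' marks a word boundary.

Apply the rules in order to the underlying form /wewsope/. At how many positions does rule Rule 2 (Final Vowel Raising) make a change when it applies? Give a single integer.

Rule 1 Syncope: [wewsope] → [wwsope]
Rule 2 Final Vowel Raising: [wwsope] → [wwsopi]
Rule 3 Degemination: [wwsopi] → [wsopi]
Rule 4 Voicing Between Vowels: [wsopi] → [wsobi]
Rule Rule 2 changed 1 position(s).

1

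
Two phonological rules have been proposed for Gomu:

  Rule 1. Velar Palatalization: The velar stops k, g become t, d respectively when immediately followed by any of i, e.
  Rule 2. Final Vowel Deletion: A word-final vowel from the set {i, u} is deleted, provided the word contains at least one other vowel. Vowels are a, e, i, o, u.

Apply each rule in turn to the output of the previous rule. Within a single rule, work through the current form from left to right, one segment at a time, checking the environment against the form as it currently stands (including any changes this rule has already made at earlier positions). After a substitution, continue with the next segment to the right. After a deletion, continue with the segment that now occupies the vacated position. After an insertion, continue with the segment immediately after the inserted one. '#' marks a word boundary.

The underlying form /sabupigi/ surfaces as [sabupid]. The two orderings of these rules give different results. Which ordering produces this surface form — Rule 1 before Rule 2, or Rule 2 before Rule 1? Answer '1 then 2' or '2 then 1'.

1 then 2

Order 1 then 2:
  1 Velar Palatalization: [sabupigi] → [sabupidi]
  2 Final Vowel Deletion: [sabupidi] → [sabupid]
  result: [sabupid]
Order 2 then 1:
  2 Final Vowel Deletion: [sabupigi] → [sabupig]
  1 Velar Palatalization: no change — [sabupig]
  result: [sabupig]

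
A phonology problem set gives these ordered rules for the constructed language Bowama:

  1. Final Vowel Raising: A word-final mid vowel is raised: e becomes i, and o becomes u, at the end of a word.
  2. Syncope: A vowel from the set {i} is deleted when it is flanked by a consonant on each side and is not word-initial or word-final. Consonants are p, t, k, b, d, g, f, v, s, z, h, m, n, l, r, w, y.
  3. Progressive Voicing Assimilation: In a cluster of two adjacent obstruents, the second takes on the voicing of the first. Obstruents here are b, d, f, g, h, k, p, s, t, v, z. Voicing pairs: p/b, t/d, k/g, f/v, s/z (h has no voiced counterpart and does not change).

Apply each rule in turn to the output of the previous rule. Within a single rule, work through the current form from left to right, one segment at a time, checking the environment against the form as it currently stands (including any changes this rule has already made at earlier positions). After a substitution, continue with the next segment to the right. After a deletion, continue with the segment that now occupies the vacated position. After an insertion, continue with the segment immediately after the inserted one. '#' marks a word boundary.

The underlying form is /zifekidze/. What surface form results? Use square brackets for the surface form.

1 Final Vowel Raising: [zifekidze] → [zifekidzi]
2 Syncope: [zifekidzi] → [zfekdzi]
3 Progressive Voicing Assimilation: [zfekdzi] → [zvektsi]

[zvektsi]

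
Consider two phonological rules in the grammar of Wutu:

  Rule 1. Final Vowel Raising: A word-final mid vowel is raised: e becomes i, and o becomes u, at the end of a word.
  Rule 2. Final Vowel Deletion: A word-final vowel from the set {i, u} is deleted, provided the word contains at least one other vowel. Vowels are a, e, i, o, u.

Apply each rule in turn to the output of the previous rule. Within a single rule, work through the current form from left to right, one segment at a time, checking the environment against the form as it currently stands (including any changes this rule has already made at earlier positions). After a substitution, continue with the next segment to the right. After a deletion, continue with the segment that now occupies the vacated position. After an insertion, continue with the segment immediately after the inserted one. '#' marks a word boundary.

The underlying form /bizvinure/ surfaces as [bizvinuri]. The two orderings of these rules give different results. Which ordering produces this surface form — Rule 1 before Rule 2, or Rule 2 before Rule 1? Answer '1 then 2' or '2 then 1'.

2 then 1

Order 1 then 2:
  1 Final Vowel Raising: [bizvinure] → [bizvinuri]
  2 Final Vowel Deletion: [bizvinuri] → [bizvinur]
  result: [bizvinur]
Order 2 then 1:
  2 Final Vowel Deletion: no change — [bizvinure]
  1 Final Vowel Raising: [bizvinure] → [bizvinuri]
  result: [bizvinuri]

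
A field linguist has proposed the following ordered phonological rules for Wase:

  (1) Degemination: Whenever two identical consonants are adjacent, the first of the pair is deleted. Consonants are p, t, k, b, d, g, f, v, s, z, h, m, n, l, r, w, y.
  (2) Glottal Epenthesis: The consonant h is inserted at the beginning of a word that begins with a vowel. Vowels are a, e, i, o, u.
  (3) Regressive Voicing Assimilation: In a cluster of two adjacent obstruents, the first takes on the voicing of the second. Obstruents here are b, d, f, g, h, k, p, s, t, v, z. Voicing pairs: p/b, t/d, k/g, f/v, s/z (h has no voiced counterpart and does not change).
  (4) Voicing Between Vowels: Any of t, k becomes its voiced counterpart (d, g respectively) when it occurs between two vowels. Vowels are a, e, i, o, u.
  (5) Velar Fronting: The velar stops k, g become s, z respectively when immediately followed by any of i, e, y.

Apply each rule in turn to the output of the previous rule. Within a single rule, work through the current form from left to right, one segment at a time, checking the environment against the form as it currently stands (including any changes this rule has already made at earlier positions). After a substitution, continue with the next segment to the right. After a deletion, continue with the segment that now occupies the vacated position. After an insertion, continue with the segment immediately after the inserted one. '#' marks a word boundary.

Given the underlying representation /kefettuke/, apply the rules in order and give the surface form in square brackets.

(1) Degemination: [kefettuke] → [kefetuke]
(2) Glottal Epenthesis: no change — [kefetuke]
(3) Regressive Voicing Assimilation: no change — [kefetuke]
(4) Voicing Between Vowels: [kefetuke] → [kefeduge]
(5) Velar Fronting: [kefeduge] → [sefeduze]

[sefeduze]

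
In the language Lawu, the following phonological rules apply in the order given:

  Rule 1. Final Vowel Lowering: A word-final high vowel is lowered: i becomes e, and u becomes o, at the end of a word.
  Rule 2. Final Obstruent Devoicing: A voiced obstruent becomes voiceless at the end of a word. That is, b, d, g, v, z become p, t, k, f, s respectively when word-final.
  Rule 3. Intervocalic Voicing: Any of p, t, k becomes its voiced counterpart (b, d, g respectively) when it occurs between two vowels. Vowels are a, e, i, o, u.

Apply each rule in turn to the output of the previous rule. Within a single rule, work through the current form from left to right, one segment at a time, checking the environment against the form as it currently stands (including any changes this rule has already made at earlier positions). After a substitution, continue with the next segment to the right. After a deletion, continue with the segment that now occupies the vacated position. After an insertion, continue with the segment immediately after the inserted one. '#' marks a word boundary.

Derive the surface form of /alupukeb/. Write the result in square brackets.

Rule 1 Final Vowel Lowering: no change — [alupukeb]
Rule 2 Final Obstruent Devoicing: [alupukeb] → [alupukep]
Rule 3 Intervocalic Voicing: [alupukep] → [alubugep]

[alubugep]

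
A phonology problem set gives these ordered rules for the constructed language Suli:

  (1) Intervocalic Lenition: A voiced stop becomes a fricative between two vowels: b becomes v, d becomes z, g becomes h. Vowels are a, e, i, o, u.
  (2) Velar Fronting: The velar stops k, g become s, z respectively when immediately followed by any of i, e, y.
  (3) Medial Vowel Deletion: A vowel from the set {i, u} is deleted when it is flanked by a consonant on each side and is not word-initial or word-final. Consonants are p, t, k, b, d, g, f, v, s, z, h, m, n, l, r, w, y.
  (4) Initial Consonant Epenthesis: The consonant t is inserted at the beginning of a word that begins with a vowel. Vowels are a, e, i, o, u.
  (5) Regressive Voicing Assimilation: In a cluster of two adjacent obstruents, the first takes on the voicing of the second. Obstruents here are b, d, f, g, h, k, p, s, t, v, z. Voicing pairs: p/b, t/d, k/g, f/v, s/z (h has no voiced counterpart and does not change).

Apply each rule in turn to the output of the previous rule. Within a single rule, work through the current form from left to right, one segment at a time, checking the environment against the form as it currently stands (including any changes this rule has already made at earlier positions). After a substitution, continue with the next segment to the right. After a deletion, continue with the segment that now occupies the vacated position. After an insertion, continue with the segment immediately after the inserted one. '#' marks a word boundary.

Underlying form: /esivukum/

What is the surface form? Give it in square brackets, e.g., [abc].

[tezfkm]

(1) Intervocalic Lenition: no change — [esivukum]
(2) Velar Fronting: no change — [esivukum]
(3) Medial Vowel Deletion: [esivukum] → [esvkm]
(4) Initial Consonant Epenthesis: [esvkm] → [tesvkm]
(5) Regressive Voicing Assimilation: [tesvkm] → [tezfkm]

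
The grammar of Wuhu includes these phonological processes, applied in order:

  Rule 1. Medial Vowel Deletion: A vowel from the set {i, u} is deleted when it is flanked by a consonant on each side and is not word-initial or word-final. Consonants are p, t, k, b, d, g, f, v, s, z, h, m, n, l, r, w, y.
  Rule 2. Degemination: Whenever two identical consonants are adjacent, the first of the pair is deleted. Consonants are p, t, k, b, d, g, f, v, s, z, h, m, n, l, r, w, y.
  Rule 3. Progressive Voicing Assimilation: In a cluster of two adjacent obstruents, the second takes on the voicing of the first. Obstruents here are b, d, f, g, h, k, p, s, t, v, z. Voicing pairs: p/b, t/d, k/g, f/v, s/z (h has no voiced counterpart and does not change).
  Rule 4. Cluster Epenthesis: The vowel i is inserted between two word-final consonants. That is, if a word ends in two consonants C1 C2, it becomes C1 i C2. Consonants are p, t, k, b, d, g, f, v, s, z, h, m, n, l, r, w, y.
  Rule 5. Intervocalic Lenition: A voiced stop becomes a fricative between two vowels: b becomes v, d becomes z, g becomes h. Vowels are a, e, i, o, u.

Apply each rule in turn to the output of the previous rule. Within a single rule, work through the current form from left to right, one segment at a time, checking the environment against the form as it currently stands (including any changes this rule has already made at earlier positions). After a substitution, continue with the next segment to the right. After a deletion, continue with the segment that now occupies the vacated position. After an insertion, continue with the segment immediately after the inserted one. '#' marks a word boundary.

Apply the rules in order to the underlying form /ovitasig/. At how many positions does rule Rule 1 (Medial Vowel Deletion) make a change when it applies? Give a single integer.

Rule 1 Medial Vowel Deletion: [ovitasig] → [ovtasg]
Rule 2 Degemination: no change — [ovtasg]
Rule 3 Progressive Voicing Assimilation: [ovtasg] → [ovdask]
Rule 4 Cluster Epenthesis: [ovdask] → [ovdasik]
Rule 5 Intervocalic Lenition: no change — [ovdasik]
Rule Rule 1 changed 2 position(s).

2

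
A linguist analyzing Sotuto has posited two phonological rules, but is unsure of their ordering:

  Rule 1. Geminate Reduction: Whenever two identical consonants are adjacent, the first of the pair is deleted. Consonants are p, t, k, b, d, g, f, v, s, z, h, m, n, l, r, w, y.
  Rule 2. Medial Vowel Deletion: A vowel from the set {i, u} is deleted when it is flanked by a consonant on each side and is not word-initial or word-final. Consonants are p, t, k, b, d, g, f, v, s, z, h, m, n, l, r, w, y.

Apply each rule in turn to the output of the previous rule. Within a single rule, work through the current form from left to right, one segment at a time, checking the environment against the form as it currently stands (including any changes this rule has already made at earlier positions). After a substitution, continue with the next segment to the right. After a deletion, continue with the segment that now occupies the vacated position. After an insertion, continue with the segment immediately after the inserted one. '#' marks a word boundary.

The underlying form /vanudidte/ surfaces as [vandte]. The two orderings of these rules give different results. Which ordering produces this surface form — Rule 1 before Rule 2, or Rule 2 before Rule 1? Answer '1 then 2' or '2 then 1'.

2 then 1

Order 1 then 2:
  1 Geminate Reduction: no change — [vanudidte]
  2 Medial Vowel Deletion: [vanudidte] → [vanddte]
  result: [vanddte]
Order 2 then 1:
  2 Medial Vowel Deletion: [vanudidte] → [vanddte]
  1 Geminate Reduction: [vanddte] → [vandte]
  result: [vandte]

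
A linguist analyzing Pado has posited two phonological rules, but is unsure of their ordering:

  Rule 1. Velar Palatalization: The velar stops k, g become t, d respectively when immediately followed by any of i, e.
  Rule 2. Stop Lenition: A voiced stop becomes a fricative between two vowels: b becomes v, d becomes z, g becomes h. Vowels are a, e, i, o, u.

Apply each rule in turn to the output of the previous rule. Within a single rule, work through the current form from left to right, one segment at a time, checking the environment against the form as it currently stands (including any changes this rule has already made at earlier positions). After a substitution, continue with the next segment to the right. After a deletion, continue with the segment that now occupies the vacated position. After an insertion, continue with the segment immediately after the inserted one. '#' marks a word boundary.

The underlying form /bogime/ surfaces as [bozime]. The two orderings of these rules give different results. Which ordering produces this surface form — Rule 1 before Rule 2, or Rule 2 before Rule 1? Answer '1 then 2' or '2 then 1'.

1 then 2

Order 1 then 2:
  1 Velar Palatalization: [bogime] → [bodime]
  2 Stop Lenition: [bodime] → [bozime]
  result: [bozime]
Order 2 then 1:
  2 Stop Lenition: [bogime] → [bohime]
  1 Velar Palatalization: no change — [bohime]
  result: [bohime]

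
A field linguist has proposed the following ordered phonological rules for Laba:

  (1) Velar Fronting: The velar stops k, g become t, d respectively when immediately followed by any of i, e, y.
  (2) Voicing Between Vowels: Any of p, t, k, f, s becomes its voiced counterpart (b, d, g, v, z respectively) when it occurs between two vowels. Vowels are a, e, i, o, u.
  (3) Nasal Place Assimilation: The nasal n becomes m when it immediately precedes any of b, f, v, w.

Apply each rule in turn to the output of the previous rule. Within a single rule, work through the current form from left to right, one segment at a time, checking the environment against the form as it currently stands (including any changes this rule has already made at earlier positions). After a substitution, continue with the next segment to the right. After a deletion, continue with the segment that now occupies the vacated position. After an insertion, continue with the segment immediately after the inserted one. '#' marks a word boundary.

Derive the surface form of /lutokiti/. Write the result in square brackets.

[ludodidi]

(1) Velar Fronting: [lutokiti] → [lutotiti]
(2) Voicing Between Vowels: [lutotiti] → [ludodidi]
(3) Nasal Place Assimilation: no change — [ludodidi]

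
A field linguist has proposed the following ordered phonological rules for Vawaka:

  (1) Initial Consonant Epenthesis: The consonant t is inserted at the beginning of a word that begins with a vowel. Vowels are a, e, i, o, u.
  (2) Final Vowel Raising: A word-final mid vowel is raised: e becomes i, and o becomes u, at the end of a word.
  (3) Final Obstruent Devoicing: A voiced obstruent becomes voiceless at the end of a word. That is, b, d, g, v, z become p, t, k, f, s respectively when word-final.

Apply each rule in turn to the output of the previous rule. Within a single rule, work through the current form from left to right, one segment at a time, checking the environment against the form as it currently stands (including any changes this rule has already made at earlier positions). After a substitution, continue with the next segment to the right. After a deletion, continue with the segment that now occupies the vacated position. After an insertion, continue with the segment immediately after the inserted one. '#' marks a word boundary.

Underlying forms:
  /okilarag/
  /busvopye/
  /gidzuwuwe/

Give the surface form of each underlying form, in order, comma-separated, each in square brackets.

/okilarag/:
  (1) Initial Consonant Epenthesis: [okilarag] → [tokilarag]
  (2) Final Vowel Raising: no change — [tokilarag]
  (3) Final Obstruent Devoicing: [tokilarag] → [tokilarak]
/busvopye/:
  (1) Initial Consonant Epenthesis: no change — [busvopye]
  (2) Final Vowel Raising: [busvopye] → [busvopyi]
  (3) Final Obstruent Devoicing: no change — [busvopyi]
/gidzuwuwe/:
  (1) Initial Consonant Epenthesis: no change — [gidzuwuwe]
  (2) Final Vowel Raising: [gidzuwuwe] → [gidzuwuwi]
  (3) Final Obstruent Devoicing: no change — [gidzuwuwi]

[tokilarak], [busvopyi], [gidzuwuwi]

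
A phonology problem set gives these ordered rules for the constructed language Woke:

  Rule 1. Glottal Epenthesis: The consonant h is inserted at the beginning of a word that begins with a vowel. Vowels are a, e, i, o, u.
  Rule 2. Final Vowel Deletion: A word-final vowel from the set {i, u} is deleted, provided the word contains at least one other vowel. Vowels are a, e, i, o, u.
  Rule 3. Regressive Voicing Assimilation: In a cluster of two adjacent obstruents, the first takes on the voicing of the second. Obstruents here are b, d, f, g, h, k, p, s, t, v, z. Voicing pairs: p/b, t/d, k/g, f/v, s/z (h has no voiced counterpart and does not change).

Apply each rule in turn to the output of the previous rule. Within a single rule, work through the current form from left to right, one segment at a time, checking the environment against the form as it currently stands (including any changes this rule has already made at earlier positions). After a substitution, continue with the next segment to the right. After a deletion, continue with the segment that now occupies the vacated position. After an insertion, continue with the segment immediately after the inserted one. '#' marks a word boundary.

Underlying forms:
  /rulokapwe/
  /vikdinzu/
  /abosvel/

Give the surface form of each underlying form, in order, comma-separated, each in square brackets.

[rulokapwe], [vigdinz], [habozvel]

/rulokapwe/:
  Rule 1 Glottal Epenthesis: no change — [rulokapwe]
  Rule 2 Final Vowel Deletion: no change — [rulokapwe]
  Rule 3 Regressive Voicing Assimilation: no change — [rulokapwe]
/vikdinzu/:
  Rule 1 Glottal Epenthesis: no change — [vikdinzu]
  Rule 2 Final Vowel Deletion: [vikdinzu] → [vikdinz]
  Rule 3 Regressive Voicing Assimilation: [vikdinz] → [vigdinz]
/abosvel/:
  Rule 1 Glottal Epenthesis: [abosvel] → [habosvel]
  Rule 2 Final Vowel Deletion: no change — [habosvel]
  Rule 3 Regressive Voicing Assimilation: [habosvel] → [habozvel]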